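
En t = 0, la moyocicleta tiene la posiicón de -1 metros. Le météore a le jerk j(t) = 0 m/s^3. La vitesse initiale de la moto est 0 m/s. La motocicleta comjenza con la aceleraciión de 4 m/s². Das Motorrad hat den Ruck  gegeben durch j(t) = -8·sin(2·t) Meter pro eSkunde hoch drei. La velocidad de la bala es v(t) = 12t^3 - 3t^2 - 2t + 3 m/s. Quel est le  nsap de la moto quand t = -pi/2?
Nous devons dériver notre équation du jerk j(t) = -8·sin(2·t) 1 fois. En dérivant le jerk, nous obtenons le snap: s(t) = -16·cos(2·t). De l'équation du snap s(t) = -16·cos(2·t), nous substituons t = -pi/2 pour obtenir s = 16.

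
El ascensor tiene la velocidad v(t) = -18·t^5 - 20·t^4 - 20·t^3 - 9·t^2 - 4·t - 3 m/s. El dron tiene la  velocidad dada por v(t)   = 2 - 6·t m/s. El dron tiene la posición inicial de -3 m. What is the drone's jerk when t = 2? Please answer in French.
Nous devons dériver notre équation de la vitesse v(t) = 2 - 6·t 2 fois. En dérivant la vitesse, nous obtenons l'accélération: a(t) = -6. En dérivant l'accélération, nous obtenons le jerk: j(t) = 0. De l'équation du jerk j(t) = 0, nous substituons t = 2 pour obtenir j = 0.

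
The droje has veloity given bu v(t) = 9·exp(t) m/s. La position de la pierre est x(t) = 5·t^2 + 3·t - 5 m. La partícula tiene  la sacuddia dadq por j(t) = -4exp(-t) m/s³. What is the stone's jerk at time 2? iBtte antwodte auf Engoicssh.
To solve this, we need to take 3 derivatives of our position equation x(t) = 5·t^2 + 3·t - 5. Differentiating position, we get velocity: v(t) = 10·t + 3. Taking d/dt of v(t), we find a(t) = 10. The derivative of acceleration gives jerk: j(t) = 0. We have jerk j(t) = 0. Substituting t = 2: j(2) = 0.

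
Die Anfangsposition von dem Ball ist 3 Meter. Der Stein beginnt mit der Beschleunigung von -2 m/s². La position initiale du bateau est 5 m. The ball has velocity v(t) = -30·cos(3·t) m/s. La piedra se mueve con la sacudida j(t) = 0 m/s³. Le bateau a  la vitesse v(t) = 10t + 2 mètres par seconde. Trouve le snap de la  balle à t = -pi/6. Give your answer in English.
To solve this, we need to take 3 derivatives of our velocity equation v(t) = -30·cos(3·t). Differentiating velocity, we get acceleration: a(t) = 90·sin(3·t). Taking d/dt of a(t), we find j(t) = 270·cos(3·t). Taking d/dt of j(t), we find s(t) = -810·sin(3·t). From the given snap equation s(t) = -810·sin(3·t), we substitute t = -pi/6 to get s = 810.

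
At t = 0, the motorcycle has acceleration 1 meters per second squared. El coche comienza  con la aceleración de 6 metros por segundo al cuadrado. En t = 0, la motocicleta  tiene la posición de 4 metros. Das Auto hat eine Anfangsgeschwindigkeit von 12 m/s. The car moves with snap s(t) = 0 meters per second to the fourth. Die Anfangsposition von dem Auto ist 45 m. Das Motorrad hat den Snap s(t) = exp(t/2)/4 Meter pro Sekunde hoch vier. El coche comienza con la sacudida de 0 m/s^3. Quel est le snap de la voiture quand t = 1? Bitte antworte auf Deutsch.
Mit s(t) = 0 und Einsetzen von t = 1, finden wir s = 0.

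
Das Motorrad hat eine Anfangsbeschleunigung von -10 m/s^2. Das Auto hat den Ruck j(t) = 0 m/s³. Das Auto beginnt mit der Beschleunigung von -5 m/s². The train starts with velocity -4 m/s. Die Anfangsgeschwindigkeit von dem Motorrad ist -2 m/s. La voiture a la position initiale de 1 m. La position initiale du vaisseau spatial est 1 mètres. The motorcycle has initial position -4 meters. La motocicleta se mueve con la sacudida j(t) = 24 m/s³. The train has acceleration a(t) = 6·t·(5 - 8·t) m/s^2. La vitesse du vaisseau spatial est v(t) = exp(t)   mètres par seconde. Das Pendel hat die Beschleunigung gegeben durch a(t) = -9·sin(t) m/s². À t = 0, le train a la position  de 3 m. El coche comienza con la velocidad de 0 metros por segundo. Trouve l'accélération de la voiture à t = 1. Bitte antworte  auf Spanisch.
Necesitamos integrar nuestra ecuación de la sacudida j(t) = 0 1 vez. Tomando ∫j(t)dt y aplicando a(0) = -5, encontramos a(t) = -5. Tenemos la aceleración a(t) = -5. Sustituyendo t = 1: a(1) = -5.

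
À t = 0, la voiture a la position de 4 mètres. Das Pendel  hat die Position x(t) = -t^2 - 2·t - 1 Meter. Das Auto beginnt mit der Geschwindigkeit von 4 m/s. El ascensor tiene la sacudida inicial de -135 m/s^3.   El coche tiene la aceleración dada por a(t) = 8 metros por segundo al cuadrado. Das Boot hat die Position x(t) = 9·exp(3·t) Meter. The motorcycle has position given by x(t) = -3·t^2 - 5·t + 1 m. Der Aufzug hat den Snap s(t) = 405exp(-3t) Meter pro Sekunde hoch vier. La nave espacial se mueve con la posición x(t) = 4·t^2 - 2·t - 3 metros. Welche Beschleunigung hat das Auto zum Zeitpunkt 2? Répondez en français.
En utilisant a(t) = 8 et en substituant t = 2, nous trouvons a = 8.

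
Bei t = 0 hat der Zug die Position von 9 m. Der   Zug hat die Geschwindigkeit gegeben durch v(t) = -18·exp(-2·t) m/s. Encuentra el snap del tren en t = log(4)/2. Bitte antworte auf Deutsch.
Ausgehend von der Geschwindigkeit v(t) = -18·exp(-2·t), nehmen wir 3 Ableitungen. Die Ableitung von der Geschwindigkeit ergibt die Beschleunigung: a(t) = 36·exp(-2·t). Die Ableitung von der Beschleunigung ergibt den Ruck: j(t) = -72·exp(-2·t). Die Ableitung von dem Ruck ergibt den Snap: s(t) = 144·exp(-2·t). Mit s(t) = 144·exp(-2·t) und Einsetzen von t = log(4)/2, finden wir s = 36.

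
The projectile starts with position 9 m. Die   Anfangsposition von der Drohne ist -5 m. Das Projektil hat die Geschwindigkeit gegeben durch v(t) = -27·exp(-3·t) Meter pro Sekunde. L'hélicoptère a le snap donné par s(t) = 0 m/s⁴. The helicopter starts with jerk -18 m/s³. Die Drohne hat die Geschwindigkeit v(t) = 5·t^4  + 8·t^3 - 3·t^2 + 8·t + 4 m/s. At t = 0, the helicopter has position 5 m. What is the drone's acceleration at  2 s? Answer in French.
En partant de la vitesse v(t) = 5·t^4 + 8·t^3 - 3·t^2 + 8·t + 4, nous prenons 1 dérivée. En prenant d/dt de v(t), nous trouvons a(t) = 20·t^3 + 24·t^2 - 6·t + 8. Nous avons l'accélération a(t) = 20·t^3 + 24·t^2 - 6·t + 8. En substituant t = 2: a(2) = 252.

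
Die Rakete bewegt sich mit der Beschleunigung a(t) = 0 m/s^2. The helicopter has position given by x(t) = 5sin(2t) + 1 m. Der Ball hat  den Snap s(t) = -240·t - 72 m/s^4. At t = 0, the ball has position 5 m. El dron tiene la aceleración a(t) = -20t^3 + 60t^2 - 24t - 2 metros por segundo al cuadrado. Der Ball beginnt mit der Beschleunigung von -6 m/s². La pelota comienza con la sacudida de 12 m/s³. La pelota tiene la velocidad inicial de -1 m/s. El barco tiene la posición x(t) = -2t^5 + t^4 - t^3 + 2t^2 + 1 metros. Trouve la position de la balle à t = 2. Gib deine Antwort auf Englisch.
Starting from snap s(t) = -240·t - 72, we take 4 antiderivatives. The antiderivative of snap, with j(0) = 12, gives jerk: j(t) = -120·t^2 - 72·t + 12. Finding the antiderivative of j(t) and using a(0) = -6: a(t) = -40·t^3 - 36·t^2 + 12·t - 6. Finding the antiderivative of a(t) and using v(0) = -1: v(t) = -10·t^4 - 12·t^3 + 6·t^2 - 6·t - 1. Integrating velocity and using the initial condition x(0) = 5, we get x(t) = -2·t^5 - 3·t^4 + 2·t^3 - 3·t^2 - t + 5. Using x(t) = -2·t^5 - 3·t^4 + 2·t^3 - 3·t^2 - t + 5 and substituting t = 2, we find x = -105.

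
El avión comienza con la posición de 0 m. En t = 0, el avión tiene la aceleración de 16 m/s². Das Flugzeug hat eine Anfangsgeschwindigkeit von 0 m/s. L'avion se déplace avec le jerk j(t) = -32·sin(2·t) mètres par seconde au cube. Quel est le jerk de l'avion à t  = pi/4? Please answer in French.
En utilisant j(t) = -32·sin(2·t) et en substituant t = pi/4, nous trouvons j = -32.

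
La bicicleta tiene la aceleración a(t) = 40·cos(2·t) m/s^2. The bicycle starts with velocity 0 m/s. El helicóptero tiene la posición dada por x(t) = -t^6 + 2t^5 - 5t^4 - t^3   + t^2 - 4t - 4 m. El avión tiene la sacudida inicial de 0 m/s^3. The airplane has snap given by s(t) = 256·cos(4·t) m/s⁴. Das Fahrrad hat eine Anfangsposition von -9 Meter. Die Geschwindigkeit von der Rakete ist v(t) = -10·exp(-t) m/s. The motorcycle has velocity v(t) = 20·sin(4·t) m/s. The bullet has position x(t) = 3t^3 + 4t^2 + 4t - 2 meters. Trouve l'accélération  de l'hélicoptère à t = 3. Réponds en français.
Pour résoudre ceci, nous devons prendre 2 dérivées de notre équation de la position x(t) = -t^6 + 2·t^5 - 5·t^4 - t^3 + t^2 - 4·t - 4. La dérivée de la position donne la vitesse: v(t) = -6·t^5 + 10·t^4 - 20·t^3 - 3·t^2 + 2·t - 4. La dérivée de la vitesse donne l'accélération: a(t) = -30·t^4 + 40·t^3 - 60·t^2 - 6·t + 2. De l'équation de l'accélération a(t) = -30·t^4 + 40·t^3 - 60·t^2 - 6·t + 2, nous substituons t = 3 pour obtenir a = -1906.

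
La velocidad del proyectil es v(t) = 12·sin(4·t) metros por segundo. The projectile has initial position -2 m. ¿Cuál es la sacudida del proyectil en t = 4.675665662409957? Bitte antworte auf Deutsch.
Um dies zu lösen, müssen wir 2 Ableitungen unserer Gleichung für die Geschwindigkeit v(t) = 12·sin(4·t) nehmen. Die Ableitung von der Geschwindigkeit ergibt die Beschleunigung: a(t) = 48·cos(4·t). Mit d/dt von a(t) finden wir j(t) = -192·sin(4·t). Aus der Gleichung für den Ruck j(t) = -192·sin(4·t), setzen wir t = 4.675665662409957 ein und erhalten j = 28.1021900835498.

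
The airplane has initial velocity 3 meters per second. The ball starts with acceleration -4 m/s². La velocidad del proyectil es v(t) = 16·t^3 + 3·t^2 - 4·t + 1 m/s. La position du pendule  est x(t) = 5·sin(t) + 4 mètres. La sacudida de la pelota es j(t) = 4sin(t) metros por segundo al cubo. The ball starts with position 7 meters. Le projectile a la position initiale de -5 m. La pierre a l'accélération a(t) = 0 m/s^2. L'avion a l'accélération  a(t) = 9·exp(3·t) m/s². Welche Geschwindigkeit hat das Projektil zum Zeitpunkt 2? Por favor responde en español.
Usando v(t) = 16·t^3 + 3·t^2 - 4·t + 1 y sustituyendo t = 2, encontramos v = 133.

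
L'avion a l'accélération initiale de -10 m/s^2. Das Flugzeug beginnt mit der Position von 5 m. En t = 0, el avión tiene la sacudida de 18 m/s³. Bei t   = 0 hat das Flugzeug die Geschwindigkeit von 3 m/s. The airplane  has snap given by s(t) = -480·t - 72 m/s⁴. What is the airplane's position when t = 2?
Starting from snap s(t) = -480·t - 72, we take 4 antiderivatives. Integrating snap and using the initial condition j(0) = 18, we get j(t) = -240·t^2 - 72·t + 18. Taking ∫j(t)dt and applying a(0) = -10, we find a(t) = -80·t^3 - 36·t^2 + 18·t - 10. Integrating acceleration and using the initial condition v(0) = 3, we get v(t) = -20·t^4 - 12·t^3 + 9·t^2 - 10·t + 3. Taking ∫v(t)dt and applying x(0) = 5, we find x(t) = -4·t^5 - 3·t^4 + 3·t^3 - 5·t^2 + 3·t + 5. Using x(t) = -4·t^5 - 3·t^4 + 3·t^3 - 5·t^2 + 3·t + 5 and substituting t = 2, we find x = -161.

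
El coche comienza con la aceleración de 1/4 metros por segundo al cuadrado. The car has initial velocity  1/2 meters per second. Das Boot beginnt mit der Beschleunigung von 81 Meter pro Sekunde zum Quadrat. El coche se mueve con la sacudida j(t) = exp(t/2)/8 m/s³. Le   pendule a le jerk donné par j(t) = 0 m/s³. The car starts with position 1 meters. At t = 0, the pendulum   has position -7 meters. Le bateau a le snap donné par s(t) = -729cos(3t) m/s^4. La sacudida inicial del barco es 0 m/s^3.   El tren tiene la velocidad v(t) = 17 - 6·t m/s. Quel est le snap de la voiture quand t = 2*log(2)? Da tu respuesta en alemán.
Wir müssen unsere Gleichung für den Ruck j(t) = exp(t/2)/8 1-mal ableiten. Mit d/dt von j(t) finden wir s(t) = exp(t/2)/16. Aus der Gleichung für den Snap s(t) = exp(t/2)/16, setzen wir t = 2*log(2) ein und erhalten s = 1/8.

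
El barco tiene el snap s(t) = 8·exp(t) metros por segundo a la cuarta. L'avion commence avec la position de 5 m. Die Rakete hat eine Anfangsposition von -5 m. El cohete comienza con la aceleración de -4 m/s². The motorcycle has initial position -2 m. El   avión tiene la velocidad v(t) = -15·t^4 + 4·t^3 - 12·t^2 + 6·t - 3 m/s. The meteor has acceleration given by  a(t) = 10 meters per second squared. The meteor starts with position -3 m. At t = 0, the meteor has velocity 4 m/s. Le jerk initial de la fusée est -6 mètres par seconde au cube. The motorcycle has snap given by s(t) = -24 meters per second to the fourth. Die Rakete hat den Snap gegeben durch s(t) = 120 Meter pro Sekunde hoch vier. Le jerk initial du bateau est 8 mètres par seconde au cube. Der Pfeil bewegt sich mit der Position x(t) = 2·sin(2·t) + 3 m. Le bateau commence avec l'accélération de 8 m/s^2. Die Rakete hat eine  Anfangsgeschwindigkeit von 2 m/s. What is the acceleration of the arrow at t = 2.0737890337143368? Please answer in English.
Starting from position x(t) = 2·sin(2·t) + 3, we take 2 derivatives. Taking d/dt of x(t), we find v(t) = 4·cos(2·t). Differentiating velocity, we get acceleration: a(t) = -8·sin(2·t). Using a(t) = -8·sin(2·t) and substituting t = 2.0737890337143368, we find a = 6.75751860414423.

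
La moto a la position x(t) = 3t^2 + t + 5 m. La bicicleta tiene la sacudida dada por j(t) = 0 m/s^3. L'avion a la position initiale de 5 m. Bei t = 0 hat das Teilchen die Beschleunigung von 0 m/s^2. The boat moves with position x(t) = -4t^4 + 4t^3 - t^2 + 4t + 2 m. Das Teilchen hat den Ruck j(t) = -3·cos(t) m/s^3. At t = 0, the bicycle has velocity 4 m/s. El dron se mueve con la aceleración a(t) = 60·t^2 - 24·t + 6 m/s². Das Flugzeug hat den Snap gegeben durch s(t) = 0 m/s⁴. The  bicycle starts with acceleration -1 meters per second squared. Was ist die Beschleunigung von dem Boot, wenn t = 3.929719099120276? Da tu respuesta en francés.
Nous devons dériver notre équation de la position x(t) = -4·t^4 + 4·t^3 - t^2 + 4·t + 2 2 fois. En dérivant la position, nous obtenons la vitesse: v(t) = -16·t^3 + 12·t^2 - 2·t + 4. En dérivant la vitesse, nous obtenons l'accélération: a(t) = -48·t^2 + 24·t - 2. En utilisant a(t) = -48·t^2 + 24·t - 2 et en substituant t = 3.929719099120276, nous trouvons a = -648.935967124666.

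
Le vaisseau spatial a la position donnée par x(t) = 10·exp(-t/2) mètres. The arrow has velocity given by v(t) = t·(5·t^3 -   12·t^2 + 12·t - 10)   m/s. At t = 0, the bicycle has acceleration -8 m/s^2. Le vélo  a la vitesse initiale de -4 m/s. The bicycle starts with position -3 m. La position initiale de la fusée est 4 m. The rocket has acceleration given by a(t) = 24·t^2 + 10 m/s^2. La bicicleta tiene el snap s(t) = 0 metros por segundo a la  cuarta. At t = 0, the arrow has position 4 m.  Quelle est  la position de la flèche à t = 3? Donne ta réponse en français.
Nous devons intégrer notre équation de la vitesse v(t) = t·(5·t^3 - 12·t^2 + 12·t - 10) 1 fois. La primitive de la vitesse, avec x(0) = 4, donne la position: x(t) = t^5 - 3·t^4 + 4·t^3 - 5·t^2 + 4. De l'équation de la position x(t) = t^5 - 3·t^4 + 4·t^3 - 5·t^2 + 4, nous substituons t = 3 pour obtenir x = 67.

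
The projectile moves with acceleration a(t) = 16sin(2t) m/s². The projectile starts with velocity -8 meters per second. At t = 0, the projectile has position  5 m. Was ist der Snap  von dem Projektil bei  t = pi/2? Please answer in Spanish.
Debemos derivar nuestra ecuación de la aceleración a(t) = 16·sin(2·t) 2 veces. Derivando la aceleración, obtenemos la sacudida: j(t) = 32·cos(2·t). Derivando la sacudida, obtenemos el snap: s(t) = -64·sin(2·t). De la ecuación del snap s(t) = -64·sin(2·t), sustituimos t = pi/2 para obtener s = 0.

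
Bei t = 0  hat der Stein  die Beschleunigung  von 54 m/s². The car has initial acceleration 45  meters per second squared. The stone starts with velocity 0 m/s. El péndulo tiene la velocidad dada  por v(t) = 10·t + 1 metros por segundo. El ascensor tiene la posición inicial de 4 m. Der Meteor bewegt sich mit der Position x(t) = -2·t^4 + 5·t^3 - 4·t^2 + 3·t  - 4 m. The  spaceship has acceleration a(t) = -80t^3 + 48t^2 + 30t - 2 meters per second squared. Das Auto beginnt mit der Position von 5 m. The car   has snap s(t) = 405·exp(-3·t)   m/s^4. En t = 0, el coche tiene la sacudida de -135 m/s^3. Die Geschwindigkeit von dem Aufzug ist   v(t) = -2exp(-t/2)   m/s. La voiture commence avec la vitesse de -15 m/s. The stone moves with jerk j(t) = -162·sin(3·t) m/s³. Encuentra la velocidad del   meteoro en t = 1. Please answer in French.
Nous devons dériver notre équation de la position x(t) = -2·t^4 + 5·t^3 - 4·t^2 + 3·t - 4 1 fois. En prenant d/dt de x(t), nous trouvons v(t) = -8·t^3 + 15·t^2 - 8·t + 3. Nous avons la vitesse v(t) = -8·t^3 + 15·t^2 - 8·t + 3. En substituant t = 1: v(1) = 2.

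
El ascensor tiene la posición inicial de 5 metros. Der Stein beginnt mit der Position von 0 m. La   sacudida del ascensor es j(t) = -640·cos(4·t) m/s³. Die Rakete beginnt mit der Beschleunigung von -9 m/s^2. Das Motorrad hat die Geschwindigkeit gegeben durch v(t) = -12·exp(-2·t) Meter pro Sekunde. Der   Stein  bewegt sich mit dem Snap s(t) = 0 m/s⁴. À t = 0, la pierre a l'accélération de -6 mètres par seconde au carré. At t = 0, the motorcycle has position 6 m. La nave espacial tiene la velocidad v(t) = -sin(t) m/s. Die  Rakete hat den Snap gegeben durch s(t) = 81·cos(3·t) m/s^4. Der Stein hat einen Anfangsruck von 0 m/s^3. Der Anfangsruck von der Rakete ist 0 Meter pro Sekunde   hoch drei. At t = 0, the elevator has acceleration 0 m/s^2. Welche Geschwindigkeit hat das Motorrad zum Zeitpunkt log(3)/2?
Wir haben die Geschwindigkeit v(t) = -12·exp(-2·t). Durch Einsetzen von t = log(3)/2: v(log(3)/2) = -4.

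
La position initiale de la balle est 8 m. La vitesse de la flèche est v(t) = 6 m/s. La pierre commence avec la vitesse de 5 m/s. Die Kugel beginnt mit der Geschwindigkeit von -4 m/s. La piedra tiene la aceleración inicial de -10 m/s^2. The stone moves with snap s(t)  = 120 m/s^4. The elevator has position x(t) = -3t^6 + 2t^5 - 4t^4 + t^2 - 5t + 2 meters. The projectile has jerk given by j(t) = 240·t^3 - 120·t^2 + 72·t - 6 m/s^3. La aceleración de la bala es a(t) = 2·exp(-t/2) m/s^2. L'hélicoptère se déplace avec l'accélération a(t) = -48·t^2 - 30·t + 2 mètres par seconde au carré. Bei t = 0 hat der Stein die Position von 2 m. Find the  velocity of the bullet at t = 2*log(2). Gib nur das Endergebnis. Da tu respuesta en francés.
À t = 2*log(2), v = -2.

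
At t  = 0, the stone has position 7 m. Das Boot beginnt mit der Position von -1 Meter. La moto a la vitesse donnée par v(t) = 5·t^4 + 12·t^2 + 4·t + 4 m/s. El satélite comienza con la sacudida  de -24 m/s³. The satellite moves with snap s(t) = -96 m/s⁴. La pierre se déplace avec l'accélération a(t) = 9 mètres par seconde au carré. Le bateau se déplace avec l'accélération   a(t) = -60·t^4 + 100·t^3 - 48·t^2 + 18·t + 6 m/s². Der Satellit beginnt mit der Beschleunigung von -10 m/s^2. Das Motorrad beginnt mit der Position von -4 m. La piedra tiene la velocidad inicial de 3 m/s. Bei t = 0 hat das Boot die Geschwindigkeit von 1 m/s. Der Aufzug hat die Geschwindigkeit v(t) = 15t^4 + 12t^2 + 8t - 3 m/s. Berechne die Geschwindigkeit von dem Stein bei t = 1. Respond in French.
En partant de l'accélération a(t) = 9, nous prenons 1 primitive. En prenant ∫a(t)dt et en appliquant v(0) = 3, nous trouvons v(t) = 9·t + 3. En utilisant v(t) = 9·t + 3 et en substituant t = 1, nous trouvons v = 12.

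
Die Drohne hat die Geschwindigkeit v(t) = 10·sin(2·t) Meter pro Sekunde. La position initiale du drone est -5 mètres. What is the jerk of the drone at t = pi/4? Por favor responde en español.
Debemos derivar nuestra ecuación de la velocidad v(t) = 10·sin(2·t) 2 veces. Derivando la velocidad, obtenemos la aceleración: a(t) = 20·cos(2·t). Derivando la aceleración, obtenemos la sacudida: j(t) = -40·sin(2·t). Usando j(t) = -40·sin(2·t) y sustituyendo t = pi/4, encontramos j = -40.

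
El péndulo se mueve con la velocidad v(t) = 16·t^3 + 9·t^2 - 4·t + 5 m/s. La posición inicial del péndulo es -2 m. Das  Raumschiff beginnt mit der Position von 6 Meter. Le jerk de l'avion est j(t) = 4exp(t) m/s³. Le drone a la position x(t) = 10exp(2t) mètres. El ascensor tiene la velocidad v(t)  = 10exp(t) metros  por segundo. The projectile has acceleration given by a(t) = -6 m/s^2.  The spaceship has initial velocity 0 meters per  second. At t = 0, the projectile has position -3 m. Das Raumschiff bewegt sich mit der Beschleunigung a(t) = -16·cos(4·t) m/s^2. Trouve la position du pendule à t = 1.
En partant de la vitesse v(t) = 16·t^3 + 9·t^2 - 4·t + 5, nous prenons 1 primitive. En intégrant la vitesse et en utilisant la condition initiale x(0) = -2, nous obtenons x(t) = 4·t^4 + 3·t^3 - 2·t^2 + 5·t - 2. De l'équation de la position x(t) = 4·t^4 + 3·t^3 - 2·t^2 + 5·t - 2, nous substituons t = 1 pour obtenir x = 8.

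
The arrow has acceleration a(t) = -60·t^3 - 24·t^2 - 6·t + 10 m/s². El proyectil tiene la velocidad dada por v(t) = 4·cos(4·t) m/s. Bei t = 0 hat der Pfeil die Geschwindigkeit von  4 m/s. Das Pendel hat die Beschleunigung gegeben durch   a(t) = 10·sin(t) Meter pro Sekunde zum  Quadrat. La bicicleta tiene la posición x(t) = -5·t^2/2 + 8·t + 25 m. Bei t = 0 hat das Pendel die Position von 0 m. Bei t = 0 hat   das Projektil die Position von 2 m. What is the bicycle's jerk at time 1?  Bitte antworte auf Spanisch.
Para resolver esto, necesitamos tomar 3 derivadas de nuestra ecuación de la posición x(t) = -5·t^2/2 + 8·t + 25. Derivando la posición, obtenemos la velocidad: v(t) = 8 - 5·t. La derivada de la velocidad da la aceleración: a(t) = -5. Tomando d/dt de a(t), encontramos j(t) = 0. Tenemos la sacudida j(t) = 0. Sustituyendo t = 1: j(1) = 0.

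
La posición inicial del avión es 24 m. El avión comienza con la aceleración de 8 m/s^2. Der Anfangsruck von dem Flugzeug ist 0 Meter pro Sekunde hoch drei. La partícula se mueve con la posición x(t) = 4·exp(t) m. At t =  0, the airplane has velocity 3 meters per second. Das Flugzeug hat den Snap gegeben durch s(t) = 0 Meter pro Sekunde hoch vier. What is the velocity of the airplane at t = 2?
We must find the integral of our snap equation s(t) = 0 3 times. Integrating snap and using the initial condition j(0) = 0, we get j(t) = 0. The antiderivative of jerk is acceleration. Using a(0) = 8, we get a(t) = 8. Taking ∫a(t)dt and applying v(0) = 3, we find v(t) = 8·t + 3. We have velocity v(t) = 8·t + 3. Substituting t = 2: v(2) = 19.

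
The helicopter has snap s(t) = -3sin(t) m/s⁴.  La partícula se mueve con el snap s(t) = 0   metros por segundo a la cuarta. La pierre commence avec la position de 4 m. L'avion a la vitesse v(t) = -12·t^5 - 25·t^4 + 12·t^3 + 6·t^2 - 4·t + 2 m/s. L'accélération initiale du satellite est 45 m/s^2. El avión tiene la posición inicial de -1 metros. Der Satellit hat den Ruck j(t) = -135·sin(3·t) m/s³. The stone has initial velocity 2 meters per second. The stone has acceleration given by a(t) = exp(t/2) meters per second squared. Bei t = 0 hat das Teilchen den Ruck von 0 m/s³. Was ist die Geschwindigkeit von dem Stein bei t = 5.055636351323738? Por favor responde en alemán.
Wir müssen unsere Gleichung für die Beschleunigung a(t) = exp(t/2) 1-mal integrieren. Durch Integration von der Beschleunigung und Verwendung der Anfangsbedingung v(0) = 2, erhalten wir v(t) = 2·exp(t/2). Mit v(t) = 2·exp(t/2) und Einsetzen von t = 5.055636351323738, finden wir v = 25.0522928986395.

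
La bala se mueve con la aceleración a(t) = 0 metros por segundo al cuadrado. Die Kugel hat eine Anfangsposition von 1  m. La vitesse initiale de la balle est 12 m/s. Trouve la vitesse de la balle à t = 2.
En partant de l'accélération a(t) = 0, nous prenons 1 intégrale. En intégrant l'accélération et en utilisant la condition initiale v(0) = 12, nous obtenons v(t) = 12. En utilisant v(t) = 12 et en substituant t = 2, nous trouvons v = 12.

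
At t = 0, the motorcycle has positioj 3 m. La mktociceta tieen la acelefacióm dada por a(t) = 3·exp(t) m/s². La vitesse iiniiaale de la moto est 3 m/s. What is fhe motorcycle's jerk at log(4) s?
We must differentiate our acceleration equation a(t) = 3·exp(t) 1 time. Taking d/dt of a(t), we find j(t) = 3·exp(t). We have jerk j(t) = 3·exp(t). Substituting t = log(4): j(log(4)) = 12.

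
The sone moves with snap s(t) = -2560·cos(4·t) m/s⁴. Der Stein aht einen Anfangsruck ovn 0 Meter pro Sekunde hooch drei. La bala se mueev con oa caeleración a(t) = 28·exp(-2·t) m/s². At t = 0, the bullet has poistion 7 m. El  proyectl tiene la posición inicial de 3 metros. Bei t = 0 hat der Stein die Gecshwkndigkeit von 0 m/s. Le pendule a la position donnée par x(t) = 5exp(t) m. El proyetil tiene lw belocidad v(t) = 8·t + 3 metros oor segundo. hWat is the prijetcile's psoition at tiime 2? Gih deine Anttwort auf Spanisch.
Partiendo de la velocidad v(t) = 8·t + 3, tomamos 1 antiderivada. Integrando la velocidad y usando la condición inicial x(0) = 3, obtenemos x(t) = 4·t^2 + 3·t + 3. Usando x(t) = 4·t^2 + 3·t + 3 y sustituyendo t = 2, encontramos x = 25.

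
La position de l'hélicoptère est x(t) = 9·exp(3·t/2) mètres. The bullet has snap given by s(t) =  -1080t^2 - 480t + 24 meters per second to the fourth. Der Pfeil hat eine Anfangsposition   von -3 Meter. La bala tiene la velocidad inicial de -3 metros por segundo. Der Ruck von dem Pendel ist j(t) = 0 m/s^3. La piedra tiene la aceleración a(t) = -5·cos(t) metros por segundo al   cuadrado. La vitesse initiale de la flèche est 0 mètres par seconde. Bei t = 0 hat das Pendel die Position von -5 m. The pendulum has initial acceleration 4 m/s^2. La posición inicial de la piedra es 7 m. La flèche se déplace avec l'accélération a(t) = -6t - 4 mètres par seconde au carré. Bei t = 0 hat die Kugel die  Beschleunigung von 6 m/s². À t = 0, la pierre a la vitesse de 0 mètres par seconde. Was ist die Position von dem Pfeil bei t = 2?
Ausgehend von der Beschleunigung a(t) = -6·t - 4, nehmen wir 2 Integrale. Die Stammfunktion von der Beschleunigung, mit v(0) = 0, ergibt die Geschwindigkeit: v(t) = t·(-3·t - 4). Das Integral von der Geschwindigkeit, mit x(0) = -3, ergibt die Position: x(t) = -t^3 - 2·t^2 - 3. Wir haben die Position x(t) = -t^3 - 2·t^2 - 3. Durch Einsetzen von t = 2: x(2) = -19.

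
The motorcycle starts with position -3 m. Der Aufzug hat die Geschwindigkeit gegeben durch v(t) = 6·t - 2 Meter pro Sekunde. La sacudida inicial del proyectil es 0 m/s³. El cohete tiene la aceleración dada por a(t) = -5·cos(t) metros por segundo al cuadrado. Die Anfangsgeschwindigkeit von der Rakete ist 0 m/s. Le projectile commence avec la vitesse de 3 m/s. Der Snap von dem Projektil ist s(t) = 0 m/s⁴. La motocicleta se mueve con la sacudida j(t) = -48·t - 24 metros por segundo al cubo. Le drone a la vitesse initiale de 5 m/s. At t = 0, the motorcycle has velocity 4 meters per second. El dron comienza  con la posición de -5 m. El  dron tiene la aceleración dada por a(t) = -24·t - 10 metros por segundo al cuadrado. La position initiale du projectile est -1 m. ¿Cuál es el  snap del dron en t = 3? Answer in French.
En partant de l'accélération a(t) = -24·t - 10, nous prenons 2 dérivées. En prenant d/dt de a(t), nous trouvons j(t) = -24. En dérivant le jerk, nous obtenons le snap: s(t) = 0. Nous avons le snap s(t) = 0. En substituant t = 3: s(3) = 0.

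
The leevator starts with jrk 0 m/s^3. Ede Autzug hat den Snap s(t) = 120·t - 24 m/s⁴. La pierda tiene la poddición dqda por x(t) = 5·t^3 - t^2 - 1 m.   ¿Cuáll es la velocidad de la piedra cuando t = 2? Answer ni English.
To solve this, we need to take 1 derivative of our position equation x(t) = 5·t^3 - t^2 - 1. Differentiating position, we get velocity: v(t) = 15·t^2 - 2·t. Using v(t) = 15·t^2 - 2·t and substituting t = 2, we find v = 56.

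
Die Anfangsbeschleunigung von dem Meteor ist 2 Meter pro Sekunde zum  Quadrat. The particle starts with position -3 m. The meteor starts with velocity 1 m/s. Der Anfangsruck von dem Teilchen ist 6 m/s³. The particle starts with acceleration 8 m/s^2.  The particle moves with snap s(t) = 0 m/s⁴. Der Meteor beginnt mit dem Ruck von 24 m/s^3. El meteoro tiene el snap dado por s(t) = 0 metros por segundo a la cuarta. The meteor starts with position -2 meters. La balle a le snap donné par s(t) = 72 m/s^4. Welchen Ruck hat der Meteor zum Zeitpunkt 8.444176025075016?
Ausgehend von dem Snap s(t) = 0, nehmen wir 1 Integral. Mit ∫s(t)dt und Anwendung von j(0) = 24, finden wir j(t) = 24. Aus der Gleichung für den Ruck j(t) = 24, setzen wir t = 8.444176025075016 ein und erhalten j = 24.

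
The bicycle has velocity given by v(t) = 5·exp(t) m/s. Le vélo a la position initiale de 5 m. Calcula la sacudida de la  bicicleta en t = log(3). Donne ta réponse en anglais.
We must differentiate our velocity equation v(t) = 5·exp(t) 2 times. The derivative of velocity gives acceleration: a(t) = 5·exp(t). The derivative of acceleration gives jerk: j(t) = 5·exp(t). We have jerk j(t) = 5·exp(t). Substituting t = log(3): j(log(3)) = 15.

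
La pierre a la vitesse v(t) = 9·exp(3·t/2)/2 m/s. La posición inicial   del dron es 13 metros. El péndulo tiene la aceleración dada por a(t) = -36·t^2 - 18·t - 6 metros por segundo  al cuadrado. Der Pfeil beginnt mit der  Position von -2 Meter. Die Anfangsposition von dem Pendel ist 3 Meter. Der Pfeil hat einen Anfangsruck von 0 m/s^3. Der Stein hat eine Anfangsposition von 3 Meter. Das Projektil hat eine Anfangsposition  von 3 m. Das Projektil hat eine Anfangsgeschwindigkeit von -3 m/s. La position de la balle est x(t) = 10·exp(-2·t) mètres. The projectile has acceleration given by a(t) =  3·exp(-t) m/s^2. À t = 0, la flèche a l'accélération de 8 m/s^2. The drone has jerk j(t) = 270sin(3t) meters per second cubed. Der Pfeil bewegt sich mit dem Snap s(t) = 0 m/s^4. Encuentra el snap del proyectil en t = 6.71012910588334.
Debemos derivar nuestra ecuación de la aceleración a(t) = 3·exp(-t) 2 veces. Tomando d/dt de a(t), encontramos j(t) = -3·exp(-t). La derivada de la sacudida da el snap: s(t) = 3·exp(-t). Tenemos el snap s(t) = 3·exp(-t). Sustituyendo t = 6.71012910588334: s(6.71012910588334) = 0.00365552039414868.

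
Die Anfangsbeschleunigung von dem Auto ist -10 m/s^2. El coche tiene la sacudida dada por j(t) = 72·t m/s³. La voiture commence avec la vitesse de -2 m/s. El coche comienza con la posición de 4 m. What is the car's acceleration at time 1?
We need to integrate our jerk equation j(t) = 72·t 1 time. Finding the integral of j(t) and using a(0) = -10: a(t) = 36·t^2 - 10. From the given acceleration equation a(t) = 36·t^2 - 10, we substitute t = 1 to get a = 26.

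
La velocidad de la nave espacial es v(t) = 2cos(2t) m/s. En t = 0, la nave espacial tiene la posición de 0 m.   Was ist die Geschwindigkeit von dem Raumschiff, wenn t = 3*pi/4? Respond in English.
Using v(t) = 2·cos(2·t) and substituting t = 3*pi/4, we find v = 0.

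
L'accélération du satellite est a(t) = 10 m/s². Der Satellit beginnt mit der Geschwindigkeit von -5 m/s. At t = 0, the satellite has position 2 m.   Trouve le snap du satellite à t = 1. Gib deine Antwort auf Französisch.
Nous devons dériver notre équation de l'accélération a(t) = 10 2 fois. En prenant d/dt de a(t), nous trouvons j(t) = 0. La dérivée du jerk donne le snap: s(t) = 0. De l'équation du snap s(t) = 0, nous substituons t = 1 pour obtenir s = 0.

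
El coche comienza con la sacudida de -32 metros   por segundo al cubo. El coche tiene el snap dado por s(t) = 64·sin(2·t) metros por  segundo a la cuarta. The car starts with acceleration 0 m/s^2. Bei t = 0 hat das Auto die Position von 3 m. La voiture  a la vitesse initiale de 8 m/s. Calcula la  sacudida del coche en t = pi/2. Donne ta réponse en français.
Pour résoudre ceci, nous devons prendre 1 intégrale de notre équation du snap s(t) = 64·sin(2·t). En prenant ∫s(t)dt et en appliquant j(0) = -32, nous trouvons j(t) = -32·cos(2·t). Nous avons le jerk j(t) = -32·cos(2·t). En substituant t = pi/2: j(pi/2) = 32.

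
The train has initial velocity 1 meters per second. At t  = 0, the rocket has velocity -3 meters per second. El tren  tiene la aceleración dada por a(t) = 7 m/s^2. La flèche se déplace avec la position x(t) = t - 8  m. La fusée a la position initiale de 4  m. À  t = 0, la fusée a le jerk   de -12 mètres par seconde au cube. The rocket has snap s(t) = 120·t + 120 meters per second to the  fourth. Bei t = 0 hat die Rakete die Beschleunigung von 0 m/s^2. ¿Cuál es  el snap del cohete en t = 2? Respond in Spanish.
De la ecuación del snap s(t) = 120·t + 120, sustituimos t = 2 para obtener s = 360.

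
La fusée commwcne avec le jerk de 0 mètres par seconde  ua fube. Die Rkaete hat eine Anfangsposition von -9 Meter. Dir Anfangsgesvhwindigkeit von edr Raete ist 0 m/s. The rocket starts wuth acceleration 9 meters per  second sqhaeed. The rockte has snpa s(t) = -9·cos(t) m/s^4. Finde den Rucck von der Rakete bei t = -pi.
Um dies zu lösen, müssen wir 1 Stammfunktion unserer Gleichung für den Snap s(t) = -9·cos(t) finden. Durch Integration von dem Snap und Verwendung der Anfangsbedingung j(0) = 0, erhalten wir j(t) = -9·sin(t). Aus der Gleichung für den Ruck j(t) = -9·sin(t), setzen wir t = -pi ein und erhalten j = 0.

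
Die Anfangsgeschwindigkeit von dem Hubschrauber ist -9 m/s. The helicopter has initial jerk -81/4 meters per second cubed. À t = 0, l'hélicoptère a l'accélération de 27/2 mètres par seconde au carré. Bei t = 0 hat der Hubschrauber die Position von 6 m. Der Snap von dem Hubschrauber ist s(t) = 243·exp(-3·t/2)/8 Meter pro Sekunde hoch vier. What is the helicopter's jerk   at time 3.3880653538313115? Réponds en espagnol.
Necesitamos integrar nuestra ecuación del snap s(t) = 243·exp(-3·t/2)/8 1 vez. La antiderivada del snap es la sacudida. Usando j(0) = -81/4, obtenemos j(t) = -81·exp(-3·t/2)/4. De la ecuación de la sacudida j(t) = -81·exp(-3·t/2)/4, sustituimos t = 3.3880653538313115 para obtener j = -0.125689180987897.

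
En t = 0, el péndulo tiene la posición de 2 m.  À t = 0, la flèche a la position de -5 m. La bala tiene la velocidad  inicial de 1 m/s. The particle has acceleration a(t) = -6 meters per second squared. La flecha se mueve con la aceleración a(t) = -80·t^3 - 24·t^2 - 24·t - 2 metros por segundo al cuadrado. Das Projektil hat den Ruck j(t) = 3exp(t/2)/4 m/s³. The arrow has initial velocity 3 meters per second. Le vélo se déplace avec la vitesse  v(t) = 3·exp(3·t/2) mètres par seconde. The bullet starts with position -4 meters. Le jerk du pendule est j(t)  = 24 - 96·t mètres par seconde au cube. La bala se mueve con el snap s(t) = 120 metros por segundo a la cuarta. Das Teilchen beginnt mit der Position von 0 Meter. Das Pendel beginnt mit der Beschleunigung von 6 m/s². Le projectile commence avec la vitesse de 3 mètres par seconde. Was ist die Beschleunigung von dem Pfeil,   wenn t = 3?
Aus der Gleichung für die Beschleunigung a(t) = -80·t^3 - 24·t^2 - 24·t - 2, setzen wir t = 3 ein und erhalten a = -2450.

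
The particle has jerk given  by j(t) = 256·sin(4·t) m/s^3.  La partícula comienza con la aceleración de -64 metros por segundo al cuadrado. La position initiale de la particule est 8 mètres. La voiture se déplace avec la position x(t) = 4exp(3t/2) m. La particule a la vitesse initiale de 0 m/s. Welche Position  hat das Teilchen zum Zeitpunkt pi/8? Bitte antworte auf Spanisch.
Debemos encontrar la antiderivada de nuestra ecuación de la sacudida j(t) = 256·sin(4·t) 3 veces. La antiderivada de la sacudida, con a(0) = -64, da la aceleración: a(t) = -64·cos(4·t). Tomando ∫a(t)dt y aplicando v(0) = 0, encontramos v(t) = -16·sin(4·t). La antiderivada de la velocidad es la posición. Usando x(0) = 8, obtenemos x(t) = 4·cos(4·t) + 4. Usando x(t) = 4·cos(4·t) + 4 y sustituyendo t = pi/8, encontramos x = 4.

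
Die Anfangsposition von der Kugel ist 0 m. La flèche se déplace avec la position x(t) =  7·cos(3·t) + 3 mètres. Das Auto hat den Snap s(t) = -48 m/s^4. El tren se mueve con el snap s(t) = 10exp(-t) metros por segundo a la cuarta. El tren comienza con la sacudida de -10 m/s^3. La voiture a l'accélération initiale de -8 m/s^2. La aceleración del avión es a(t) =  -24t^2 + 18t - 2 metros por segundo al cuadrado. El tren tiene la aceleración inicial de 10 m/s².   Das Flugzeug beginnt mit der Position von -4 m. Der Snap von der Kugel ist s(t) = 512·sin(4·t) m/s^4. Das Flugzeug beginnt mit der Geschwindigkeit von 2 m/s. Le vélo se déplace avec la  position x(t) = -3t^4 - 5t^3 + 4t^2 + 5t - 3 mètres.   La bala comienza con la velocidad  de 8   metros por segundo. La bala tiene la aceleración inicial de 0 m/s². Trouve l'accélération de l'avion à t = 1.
Nous avons l'accélération a(t) = -24·t^2 + 18·t - 2. En substituant t = 1: a(1) = -8.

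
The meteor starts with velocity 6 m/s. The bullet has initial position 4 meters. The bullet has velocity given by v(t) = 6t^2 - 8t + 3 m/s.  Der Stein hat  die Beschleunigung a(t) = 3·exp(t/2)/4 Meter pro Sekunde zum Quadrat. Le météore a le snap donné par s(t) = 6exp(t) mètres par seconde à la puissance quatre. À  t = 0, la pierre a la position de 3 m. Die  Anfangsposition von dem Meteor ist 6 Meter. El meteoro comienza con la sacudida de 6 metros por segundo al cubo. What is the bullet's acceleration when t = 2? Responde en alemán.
Um dies zu lösen, müssen wir 1 Ableitung unserer Gleichung für die Geschwindigkeit v(t) = 6·t^2 - 8·t + 3 nehmen. Die Ableitung von der Geschwindigkeit ergibt die Beschleunigung: a(t) = 12·t - 8. Mit a(t) = 12·t - 8 und Einsetzen von t = 2, finden wir a = 16.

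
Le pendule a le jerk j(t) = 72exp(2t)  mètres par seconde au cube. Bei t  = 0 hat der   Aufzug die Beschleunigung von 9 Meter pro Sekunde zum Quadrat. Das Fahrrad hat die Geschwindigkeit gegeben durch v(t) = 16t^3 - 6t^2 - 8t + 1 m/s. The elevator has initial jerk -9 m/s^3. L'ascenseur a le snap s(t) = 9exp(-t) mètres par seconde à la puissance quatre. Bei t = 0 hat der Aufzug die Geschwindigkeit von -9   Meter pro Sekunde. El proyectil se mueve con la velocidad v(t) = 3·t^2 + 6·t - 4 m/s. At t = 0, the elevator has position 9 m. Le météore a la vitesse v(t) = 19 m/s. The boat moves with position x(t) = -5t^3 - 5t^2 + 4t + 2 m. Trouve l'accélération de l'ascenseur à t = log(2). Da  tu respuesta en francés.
Nous devons trouver la primitive de notre équation du snap s(t) = 9·exp(-t) 2 fois. En intégrant le snap et en utilisant la condition initiale j(0) = -9, nous obtenons j(t) = -9·exp(-t). La primitive du jerk est l'accélération. En utilisant a(0) = 9, nous obtenons a(t) = 9·exp(-t). En utilisant a(t) = 9·exp(-t) et en substituant t = log(2), nous trouvons a = 9/2.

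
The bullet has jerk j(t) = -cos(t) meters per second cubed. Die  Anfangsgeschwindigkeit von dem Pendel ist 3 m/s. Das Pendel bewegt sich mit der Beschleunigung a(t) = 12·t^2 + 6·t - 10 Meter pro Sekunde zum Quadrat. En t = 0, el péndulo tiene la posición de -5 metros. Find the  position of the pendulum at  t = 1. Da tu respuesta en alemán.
Wir müssen das Integral unserer Gleichung für die Beschleunigung a(t) = 12·t^2 + 6·t - 10 2-mal finden. Die Stammfunktion von der Beschleunigung ist die Geschwindigkeit. Mit v(0) = 3 erhalten wir v(t) = 4·t^3 + 3·t^2 - 10·t + 3. Das Integral von der Geschwindigkeit ist die Position. Mit x(0) = -5 erhalten wir x(t) = t^4 + t^3 - 5·t^2 + 3·t - 5. Wir haben die Position x(t) = t^4 + t^3 - 5·t^2 + 3·t - 5. Durch Einsetzen von t = 1: x(1) = -5.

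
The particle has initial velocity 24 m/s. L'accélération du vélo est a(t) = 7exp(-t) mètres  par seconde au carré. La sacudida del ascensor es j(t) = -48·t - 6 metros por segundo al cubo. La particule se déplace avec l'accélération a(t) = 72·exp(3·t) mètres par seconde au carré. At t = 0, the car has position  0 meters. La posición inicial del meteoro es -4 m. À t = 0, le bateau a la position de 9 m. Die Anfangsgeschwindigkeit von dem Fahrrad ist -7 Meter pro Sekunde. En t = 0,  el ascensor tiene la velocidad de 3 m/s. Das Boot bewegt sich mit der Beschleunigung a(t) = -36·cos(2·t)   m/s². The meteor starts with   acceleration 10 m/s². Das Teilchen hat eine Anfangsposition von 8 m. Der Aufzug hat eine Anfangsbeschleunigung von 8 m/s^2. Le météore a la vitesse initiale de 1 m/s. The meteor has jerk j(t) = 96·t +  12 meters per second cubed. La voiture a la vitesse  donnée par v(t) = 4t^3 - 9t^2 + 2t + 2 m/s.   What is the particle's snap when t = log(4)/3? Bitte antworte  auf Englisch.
Starting from acceleration a(t) = 72·exp(3·t), we take 2 derivatives. Taking d/dt of a(t), we find j(t) = 216·exp(3·t). Differentiating jerk, we get snap: s(t) = 648·exp(3·t). Using s(t) = 648·exp(3·t) and substituting t = log(4)/3, we find s = 2592.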